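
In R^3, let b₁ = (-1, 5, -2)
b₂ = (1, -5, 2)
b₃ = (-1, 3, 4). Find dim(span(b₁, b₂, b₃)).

Put the 3×3 matrix [b₁|b₂|b₃] into echelon form.
Exactly 2 pivots survive; hence the rank is 2.

dim = 2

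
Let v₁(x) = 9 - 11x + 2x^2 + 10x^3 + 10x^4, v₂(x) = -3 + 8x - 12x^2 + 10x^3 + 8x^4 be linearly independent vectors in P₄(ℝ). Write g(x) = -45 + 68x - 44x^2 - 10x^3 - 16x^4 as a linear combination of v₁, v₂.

g = -4v₁ + 3v₂

Take coordinate vectors relative to {1, x, …, x^4}.
Write g = c₁v₁ + c₂v₂ and equate components.
Row-reducing the augmented matrix gives the unique coefficients (c₁, c₂) = (-4, 3).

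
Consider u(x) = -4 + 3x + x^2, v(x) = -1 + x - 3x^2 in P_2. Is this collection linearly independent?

Take coordinates with respect to the standard basis {1, x, x^2}.
Place the vectors as rows of a 2×3 matrix and reduce to echelon form.
The reduction yields 2 nonzero rows, so the rank is 2.
Since rank = 2 (the number of vectors), the set is linearly independent.

linearly independent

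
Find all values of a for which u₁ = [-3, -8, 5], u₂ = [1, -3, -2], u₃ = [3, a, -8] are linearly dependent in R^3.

The set is linearly dependent precisely when det[u₁; u₂; u₃] = 0.
The determinant works out to -a - 43.
Setting this to zero gives a = -43.

a = -43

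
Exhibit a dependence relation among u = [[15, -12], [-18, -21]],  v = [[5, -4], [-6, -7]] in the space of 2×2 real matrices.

Pass to coordinate vectors relative to the basis {E₁₁, E₁₂, E₂₁, E₂₂}.
Solve the homogeneous system with u, v as columns by row-reducing the coefficient matrix.
A generator of the null space is (1, -3).

u - 3v = 0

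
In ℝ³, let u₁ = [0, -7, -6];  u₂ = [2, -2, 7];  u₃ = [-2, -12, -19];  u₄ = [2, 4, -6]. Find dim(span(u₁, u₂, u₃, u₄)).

3

Put the 3×4 matrix [u₁|u₂|u₃|u₄] into echelon form.
There are 3 pivot columns, so rank = 3.
(With 4 elements in a 3-dimensional space the rank is at most 3.)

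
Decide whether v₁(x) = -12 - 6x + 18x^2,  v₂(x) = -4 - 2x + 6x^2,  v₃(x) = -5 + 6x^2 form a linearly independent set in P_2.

linearly dependent

Take coordinates with respect to the standard basis {1, x, x^2}.
Form the 3×3 matrix with these as columns; its determinant is 0.
A zero determinant means the columns are linearly dependent.
Indeed v₁ - 3v₂ = 0.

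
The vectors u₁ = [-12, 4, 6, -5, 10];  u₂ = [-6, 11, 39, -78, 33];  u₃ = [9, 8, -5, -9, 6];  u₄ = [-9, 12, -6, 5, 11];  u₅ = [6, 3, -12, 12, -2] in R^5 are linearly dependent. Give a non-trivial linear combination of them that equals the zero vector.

Row-reduce the matrix with u₁, u₂, u₃, u₄, u₅ as columns; the null space gives the coefficients.
A generator of the null space is (2, -1, 3, -1, -3).

2u₁ - u₂ + 3u₃ - u₄ - 3u₅ = 0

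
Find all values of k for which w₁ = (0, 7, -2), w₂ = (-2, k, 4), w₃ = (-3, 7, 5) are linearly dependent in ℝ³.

k = 7/3

Dependence holds iff the 3×3 matrix [w₁ w₂ w₃] is singular.
Expanding, det = 14 - 6*k.
Solving 14 - 6*k = 0 yields k = 7/3.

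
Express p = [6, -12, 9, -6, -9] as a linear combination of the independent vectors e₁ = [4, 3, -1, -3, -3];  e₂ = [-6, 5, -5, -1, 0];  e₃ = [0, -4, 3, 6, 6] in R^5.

p = -3e₁ - 3e₂ - 3e₃

Since e₁, e₂, e₃ are independent, the coefficients expressing p are uniquely determined by a linear system.
Back-substitution yields (a₁, a₂, a₃) = (-3, -3, -3).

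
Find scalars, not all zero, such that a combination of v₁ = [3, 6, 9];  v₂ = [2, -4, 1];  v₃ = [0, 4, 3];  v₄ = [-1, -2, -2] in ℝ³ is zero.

Set up α₁v₁ + … + α₄v₄ = 0 and solve the homogeneous system.
One solution (up to scaling) is (1, -1, -2, 1).

v₁ - v₂ - 2v₃ + v₄ = 0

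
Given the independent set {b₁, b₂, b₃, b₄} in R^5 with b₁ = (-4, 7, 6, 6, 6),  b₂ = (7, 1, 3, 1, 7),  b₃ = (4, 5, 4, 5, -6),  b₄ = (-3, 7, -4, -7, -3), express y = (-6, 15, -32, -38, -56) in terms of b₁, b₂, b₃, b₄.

y = -3b₁ - 2b₂ + 2b₃ + 4b₄

Since b₁, b₂, b₃, b₄ are independent, the coefficients expressing y are uniquely determined by a linear system.
The system has the unique solution (a₁, …, a₄) = (-3, -2, 2, 4).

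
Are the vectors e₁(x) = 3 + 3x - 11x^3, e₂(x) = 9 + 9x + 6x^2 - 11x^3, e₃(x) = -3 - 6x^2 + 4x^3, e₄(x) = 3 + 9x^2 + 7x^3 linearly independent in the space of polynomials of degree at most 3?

Take coordinates with respect to the standard basis {1, x, …, x^3}.
Place the vectors as rows of a 4×4 matrix and reduce to echelon form.
The reduction yields 3 nonzero rows, so the rank is 3.
Since rank 3 < 4, the set is linearly dependent.
Indeed 3e₁ - e₂ + 2e₃ + 2e₄ = 0.

linearly dependent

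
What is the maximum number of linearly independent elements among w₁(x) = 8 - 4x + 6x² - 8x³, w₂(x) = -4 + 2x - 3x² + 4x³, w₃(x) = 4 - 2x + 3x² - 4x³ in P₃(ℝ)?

1

Pass to coordinate vectors with respect to the basis {1, x, …, x³}.
Form the matrix with w₁, w₂, w₃ as columns and reduce.
Exactly 1 pivot survives; hence the rank is 1.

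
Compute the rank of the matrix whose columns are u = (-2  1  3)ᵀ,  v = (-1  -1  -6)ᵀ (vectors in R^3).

rank 2

Put the 3×2 matrix [u|v] into echelon form.
Reduction leaves 2 leading entries, giving rank 2.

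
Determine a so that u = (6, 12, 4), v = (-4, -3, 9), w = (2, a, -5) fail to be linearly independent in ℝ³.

The vectors are dependent exactly when the determinant of the matrix with rows u, v, w vanishes.
The determinant works out to 90 - 70*a.
Solving 90 - 70*a = 0 yields a = 9/7.

a = 9/7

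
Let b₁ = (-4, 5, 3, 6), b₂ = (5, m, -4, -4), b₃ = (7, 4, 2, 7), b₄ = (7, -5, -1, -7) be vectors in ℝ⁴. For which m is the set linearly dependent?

m = -31/7

Dependence holds iff the 4×4 matrix [b₁ b₂ b₃ b₄] is singular.
Cofactor expansion gives det = 196*m + 868.
This vanishes exactly when m = -31/7.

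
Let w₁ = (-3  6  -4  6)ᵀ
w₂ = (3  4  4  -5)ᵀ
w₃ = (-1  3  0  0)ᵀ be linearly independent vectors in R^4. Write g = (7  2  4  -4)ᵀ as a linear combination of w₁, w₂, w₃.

g = w₁ + 2w₂ - 4w₃

Set up the augmented matrix [w₁ | w₂ | w₃ | g] and row-reduce.
The system has the unique solution (c₁, c₂, c₃) = (1, 2, -4).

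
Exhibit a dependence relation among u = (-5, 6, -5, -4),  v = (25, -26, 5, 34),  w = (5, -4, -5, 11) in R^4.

Set up α₁u + … + α₃w = 0 and solve the homogeneous system.
The free variable yields coefficients (3, 1, -2) (any nonzero multiple also works).

3u + v - 2w = 0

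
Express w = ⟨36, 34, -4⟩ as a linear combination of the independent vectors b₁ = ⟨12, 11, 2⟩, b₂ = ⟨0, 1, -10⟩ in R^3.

w = 3b₁ + b₂

Solve the system with b₁, b₂ as columns and w as the right-hand side.
The system has the unique solution (α₁, α₂) = (3, 1).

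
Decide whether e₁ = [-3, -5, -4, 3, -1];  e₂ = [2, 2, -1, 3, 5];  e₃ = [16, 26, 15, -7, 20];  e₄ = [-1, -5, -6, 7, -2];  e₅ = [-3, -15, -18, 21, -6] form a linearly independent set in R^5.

One vector is a scalar multiple of another, so the set is dependent.

linearly dependent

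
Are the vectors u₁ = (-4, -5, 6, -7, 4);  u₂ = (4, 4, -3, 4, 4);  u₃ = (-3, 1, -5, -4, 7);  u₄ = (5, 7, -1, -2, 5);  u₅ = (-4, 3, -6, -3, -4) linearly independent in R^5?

linearly independent

Form the 5×5 matrix with these as columns; its determinant is 4552.
A nonzero determinant means the columns are linearly independent.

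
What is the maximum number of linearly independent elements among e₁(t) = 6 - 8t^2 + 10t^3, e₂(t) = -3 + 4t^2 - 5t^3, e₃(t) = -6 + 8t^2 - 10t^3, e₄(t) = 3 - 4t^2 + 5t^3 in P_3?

Pass to coordinate vectors with respect to the basis {1, t, …, t^3}.
Row-reduce the 4×4 matrix with these as rows.
There is 1 pivot column, so rank = 1.

1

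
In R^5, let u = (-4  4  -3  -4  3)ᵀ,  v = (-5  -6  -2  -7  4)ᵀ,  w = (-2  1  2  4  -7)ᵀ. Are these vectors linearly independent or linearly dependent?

linearly independent

Place the vectors as rows of a 3×5 matrix and reduce to echelon form.
The reduction yields 3 nonzero rows, so the rank is 3.
Since rank = 3 (the number of vectors), the set is linearly independent.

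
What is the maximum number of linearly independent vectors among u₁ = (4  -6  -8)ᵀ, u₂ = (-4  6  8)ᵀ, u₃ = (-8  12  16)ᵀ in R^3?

1

Put the 3×3 matrix [u₁|u₂|u₃] into echelon form.
Reduction leaves 1 leading entry, giving rank 1.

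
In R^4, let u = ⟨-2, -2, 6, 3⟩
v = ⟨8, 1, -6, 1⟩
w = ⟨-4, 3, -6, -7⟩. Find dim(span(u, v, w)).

dim = 2

Row-reduce the 3×4 matrix with these as rows.
Exactly 2 pivots survive; hence the rank is 2.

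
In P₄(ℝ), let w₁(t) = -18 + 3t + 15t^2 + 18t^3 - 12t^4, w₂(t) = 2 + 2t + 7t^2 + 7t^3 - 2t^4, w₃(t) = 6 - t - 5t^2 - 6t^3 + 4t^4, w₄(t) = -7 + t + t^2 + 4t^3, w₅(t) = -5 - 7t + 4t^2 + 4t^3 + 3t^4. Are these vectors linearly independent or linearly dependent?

linearly dependent

Take coordinates with respect to the standard basis {1, t, …, t^4}.
One vector is a scalar multiple of another, so the set is dependent.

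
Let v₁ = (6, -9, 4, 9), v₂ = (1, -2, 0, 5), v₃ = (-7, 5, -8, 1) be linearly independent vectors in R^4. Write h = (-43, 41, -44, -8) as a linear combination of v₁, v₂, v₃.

Write h = c₁v₁ + … + c₃v₃ and equate components.
Row-reducing the augmented matrix gives the unique coefficients (c₁, c₂, c₃) = (-3, 3, 4).

h = -3v₁ + 3v₂ + 4v₃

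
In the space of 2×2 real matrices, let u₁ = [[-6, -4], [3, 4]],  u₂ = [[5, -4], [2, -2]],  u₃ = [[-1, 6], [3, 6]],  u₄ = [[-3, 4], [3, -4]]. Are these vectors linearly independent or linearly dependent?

linearly independent

Take coordinates with respect to the standard basis {E₁₁, E₁₂, E₂₁, E₂₂}.
Form the 4×4 matrix with these as columns; its determinant is -2916.
A nonzero determinant means the columns are linearly independent.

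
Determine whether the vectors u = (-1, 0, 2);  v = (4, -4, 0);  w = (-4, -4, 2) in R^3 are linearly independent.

Place the vectors as rows of a 3×3 matrix and reduce to echelon form.
The reduction yields 3 nonzero rows, so the rank is 3.
Since rank = 3 (the number of vectors), the set is linearly independent.

linearly independent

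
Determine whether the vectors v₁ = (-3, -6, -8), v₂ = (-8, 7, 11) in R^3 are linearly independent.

Row-reduce the matrix whose columns are v₁, v₂.
The reduction yields 2 nonzero rows, so the rank is 2.
Since rank = 2 (the number of vectors), the set is linearly independent.

linearly independent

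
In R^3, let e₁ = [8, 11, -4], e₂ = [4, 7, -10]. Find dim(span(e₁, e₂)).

Apply Gaussian elimination to the matrix whose rows are e₁, e₂.
Exactly 2 pivots survive; hence the rank is 2.

2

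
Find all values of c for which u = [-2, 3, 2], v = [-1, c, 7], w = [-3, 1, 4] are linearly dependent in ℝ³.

c = -39/2

Place the vectors as rows of a 3×3 matrix; dependence ⇔ determinant zero.
Expanding, det = -2*c - 39.
Solving -2*c - 39 = 0 yields c = -39/2.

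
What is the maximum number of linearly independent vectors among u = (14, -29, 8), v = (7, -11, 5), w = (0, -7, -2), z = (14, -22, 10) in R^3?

Row-reduce the 4×3 matrix with these as rows.
There are 2 pivot columns, so rank = 2.
(With 4 elements in a 3-dimensional space the rank is at most 3.)

2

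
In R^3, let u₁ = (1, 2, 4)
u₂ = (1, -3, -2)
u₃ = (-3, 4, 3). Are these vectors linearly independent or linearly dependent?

Form the 3×3 matrix with these as columns; its determinant is -15.
A nonzero determinant means the columns are linearly independent.

linearly independent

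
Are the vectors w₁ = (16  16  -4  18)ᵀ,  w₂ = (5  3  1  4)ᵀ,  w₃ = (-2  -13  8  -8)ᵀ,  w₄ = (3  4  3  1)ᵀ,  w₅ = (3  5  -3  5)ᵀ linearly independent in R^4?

There are 5 vectors in a 4-dimensional space, so they cannot be linearly independent.

linearly dependent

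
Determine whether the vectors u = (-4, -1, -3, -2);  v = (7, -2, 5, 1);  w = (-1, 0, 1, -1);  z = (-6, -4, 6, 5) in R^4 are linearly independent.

Place the vectors as rows of a 4×4 matrix and reduce to echelon form.
The reduction yields 4 nonzero rows, so the rank is 4.
Since rank = 4 (the number of vectors), the set is linearly independent.

linearly independent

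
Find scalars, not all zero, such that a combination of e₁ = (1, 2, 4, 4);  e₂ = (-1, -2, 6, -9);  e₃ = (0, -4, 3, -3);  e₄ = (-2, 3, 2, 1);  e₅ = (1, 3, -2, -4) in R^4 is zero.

Set up α₁e₁ + … + α₅e₅ = 0 and solve the homogeneous system.
One solution (up to scaling) is (0, 1, -2, -1, -1).

e₂ - 2e₃ - e₄ - e₅ = 0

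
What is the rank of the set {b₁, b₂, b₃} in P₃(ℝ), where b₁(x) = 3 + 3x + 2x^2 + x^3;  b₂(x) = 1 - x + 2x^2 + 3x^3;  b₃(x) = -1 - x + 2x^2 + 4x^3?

rank 3

Use coordinates relative to {1, x, …, x^3}.
Put the 4×3 matrix [b₁|b₂|b₃] into echelon form.
Exactly 3 pivots survive; hence the rank is 3.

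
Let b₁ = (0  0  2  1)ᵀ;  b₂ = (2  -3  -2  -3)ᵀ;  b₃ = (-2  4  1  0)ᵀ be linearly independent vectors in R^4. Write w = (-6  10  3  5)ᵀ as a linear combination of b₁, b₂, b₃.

w = -b₁ - 2b₂ + b₃

Write w = a₁b₁ + … + a₃b₃ and equate components.
The system has the unique solution (a₁, a₂, a₃) = (-1, -2, 1).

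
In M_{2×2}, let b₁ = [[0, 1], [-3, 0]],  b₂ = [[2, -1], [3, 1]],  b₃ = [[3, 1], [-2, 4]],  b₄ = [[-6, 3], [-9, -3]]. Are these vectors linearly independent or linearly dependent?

Write each element as a coordinate vector in ℝ⁴ using {E₁₁, E₁₂, E₂₁, E₂₂}.
Row-reduce the matrix whose columns are b₁, b₂, b₃, b₄.
The reduction yields 3 nonzero rows, so the rank is 3.
Since rank 3 < 4, the set is linearly dependent.
Indeed 3b₂ + b₄ = 0.

linearly dependent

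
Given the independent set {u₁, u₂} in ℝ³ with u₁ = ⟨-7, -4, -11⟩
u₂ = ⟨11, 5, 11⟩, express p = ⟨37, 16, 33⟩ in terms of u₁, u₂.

p = u₁ + 4u₂

Write p = α₁u₁ + α₂u₂ and equate components.
The system has the unique solution (α₁, α₂) = (1, 4).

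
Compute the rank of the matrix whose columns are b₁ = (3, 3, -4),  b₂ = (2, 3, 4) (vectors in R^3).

Apply Gaussian elimination to the matrix whose rows are b₁, b₂.
The echelon form has 2 nonzero rows, so the rank is 2.

2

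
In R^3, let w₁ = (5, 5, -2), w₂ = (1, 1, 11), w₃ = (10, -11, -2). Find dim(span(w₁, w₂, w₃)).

Row-reduce the 3×3 matrix with these as rows.
Reduction leaves 3 leading entries, giving rank 3.

dim = 3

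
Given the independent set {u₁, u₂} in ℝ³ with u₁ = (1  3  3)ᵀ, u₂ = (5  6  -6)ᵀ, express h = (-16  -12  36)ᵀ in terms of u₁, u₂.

h = 4u₁ - 4u₂

Write h = c₁u₁ + c₂u₂ and equate components.
Back-substitution yields (c₁, c₂) = (4, -4).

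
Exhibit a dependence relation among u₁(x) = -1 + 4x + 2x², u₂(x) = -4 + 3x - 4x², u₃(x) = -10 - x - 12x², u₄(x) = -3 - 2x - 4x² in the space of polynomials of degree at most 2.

u₂ - u₃ + 2u₄ = 0

Pass to coordinate vectors relative to the basis {1, x, x²}.
Solve the homogeneous system with u₁, u₂, u₃, u₄ as columns by row-reducing the coefficient matrix.
The free variable yields coefficients (0, 1, -1, 2) (any nonzero multiple also works).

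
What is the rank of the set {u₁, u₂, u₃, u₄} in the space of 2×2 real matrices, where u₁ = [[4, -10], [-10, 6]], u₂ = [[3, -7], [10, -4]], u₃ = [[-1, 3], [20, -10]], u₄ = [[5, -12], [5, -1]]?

rank 2

Represent each element by its coordinate vector in ℝ⁴.
Form the matrix with u₁, u₂, u₃, u₄ as columns and reduce.
Reduction leaves 2 leading entries, giving rank 2.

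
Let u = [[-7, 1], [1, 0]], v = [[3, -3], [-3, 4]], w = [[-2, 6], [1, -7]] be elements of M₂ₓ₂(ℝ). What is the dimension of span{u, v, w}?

Represent each element by its coordinate vector in ℝ⁴.
Put the 4×3 matrix [u|v|w] into echelon form.
Exactly 3 pivots survive; hence the rank is 3.

dim = 3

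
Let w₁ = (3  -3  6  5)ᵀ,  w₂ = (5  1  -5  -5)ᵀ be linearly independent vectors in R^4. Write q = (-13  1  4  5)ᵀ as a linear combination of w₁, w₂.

q = -w₁ - 2w₂

Solve the system with w₁, w₂ as columns and q as the right-hand side.
The system has the unique solution (a₁, a₂) = (-1, -2).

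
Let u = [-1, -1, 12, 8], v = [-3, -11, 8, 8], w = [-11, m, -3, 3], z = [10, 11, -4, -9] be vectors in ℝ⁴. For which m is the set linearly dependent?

The set is linearly dependent precisely when det[u; v; w; z] = 0.
The determinant works out to 528 - 132*m.
Setting this to zero gives m = 4.

m = 4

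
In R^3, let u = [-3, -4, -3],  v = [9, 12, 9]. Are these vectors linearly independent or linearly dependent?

linearly dependent

One vector is a scalar multiple of another, so the set is dependent.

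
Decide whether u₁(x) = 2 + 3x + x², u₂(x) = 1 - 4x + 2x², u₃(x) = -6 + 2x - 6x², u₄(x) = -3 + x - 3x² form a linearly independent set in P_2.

linearly dependent

Write each element as a coordinate vector in ℝ³ using {1, x, x²}.
There are 4 vectors in a 3-dimensional space, so they cannot be linearly independent.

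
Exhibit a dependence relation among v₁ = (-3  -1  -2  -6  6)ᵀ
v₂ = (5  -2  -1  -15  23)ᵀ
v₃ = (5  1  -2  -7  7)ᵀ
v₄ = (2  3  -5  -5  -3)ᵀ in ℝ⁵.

v₁ - v₂ + 2v₃ - v₄ = 0

Solve the homogeneous system with v₁, v₂, v₃, v₄ as columns by row-reducing the coefficient matrix.
A generator of the null space is (1, -1, 2, -1).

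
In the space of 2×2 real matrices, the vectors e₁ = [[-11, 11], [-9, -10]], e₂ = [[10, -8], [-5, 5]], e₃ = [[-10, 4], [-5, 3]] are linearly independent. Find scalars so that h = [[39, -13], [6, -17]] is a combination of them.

Identify each element with its coordinate vector in ℝ⁴ via {E₁₁, E₁₂, E₂₁, E₂₂}.
Solve the system with e₁, e₂, e₃ as columns and h as the right-hand side.
Row-reducing the augmented matrix gives the unique coefficients (c₁, c₂, c₃) = (1, 1, -4).

h = e₁ + e₂ - 4e₃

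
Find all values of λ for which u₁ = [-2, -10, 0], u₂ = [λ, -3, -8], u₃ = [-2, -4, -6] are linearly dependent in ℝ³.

λ = -11/5

The set is linearly dependent precisely when det[u₁; u₂; u₃] = 0.
The determinant works out to -60*λ - 132.
Setting this to zero gives λ = -11/5.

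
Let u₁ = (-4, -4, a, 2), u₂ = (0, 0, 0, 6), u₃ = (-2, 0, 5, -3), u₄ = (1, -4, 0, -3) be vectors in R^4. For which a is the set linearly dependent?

Dependence holds iff the 4×4 matrix [u₁ u₂ u₃ u₄] is singular.
Cofactor expansion gives det = 48*a - 600.
Solving 48*a - 600 = 0 yields a = 25/2.

a = 25/2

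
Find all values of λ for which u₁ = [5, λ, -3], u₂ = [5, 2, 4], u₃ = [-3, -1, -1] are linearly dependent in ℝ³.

λ = 1

Dependence holds iff the 3×3 matrix [u₁ u₂ u₃] is singular.
Cofactor expansion gives det = 7 - 7*λ.
This vanishes exactly when λ = 1.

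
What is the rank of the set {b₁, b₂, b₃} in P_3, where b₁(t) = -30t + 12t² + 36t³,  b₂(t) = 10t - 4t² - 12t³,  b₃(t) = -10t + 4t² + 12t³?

Use coordinates relative to {1, t, …, t³}.
Row-reduce the 3×4 matrix with these as rows.
There is 1 pivot column, so rank = 1.

rank 1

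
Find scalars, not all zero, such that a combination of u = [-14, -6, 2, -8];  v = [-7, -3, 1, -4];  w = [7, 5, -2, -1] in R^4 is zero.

Set up α₁u + … + α₃w = 0 and solve the homogeneous system.
The free variable yields coefficients (1, -2, 0) (any nonzero multiple also works).

u - 2v = 0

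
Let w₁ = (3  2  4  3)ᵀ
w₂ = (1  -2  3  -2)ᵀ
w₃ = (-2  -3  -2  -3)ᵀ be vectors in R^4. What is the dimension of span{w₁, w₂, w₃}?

Apply Gaussian elimination to the matrix whose rows are w₁, w₂, w₃.
Exactly 3 pivots survive; hence the rank is 3.

dim = 3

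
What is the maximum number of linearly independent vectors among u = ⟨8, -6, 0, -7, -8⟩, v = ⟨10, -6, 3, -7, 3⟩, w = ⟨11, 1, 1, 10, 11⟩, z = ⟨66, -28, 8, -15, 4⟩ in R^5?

3

Form the matrix with u, v, w, z as columns and reduce.
The echelon form has 3 nonzero rows, so the rank is 3.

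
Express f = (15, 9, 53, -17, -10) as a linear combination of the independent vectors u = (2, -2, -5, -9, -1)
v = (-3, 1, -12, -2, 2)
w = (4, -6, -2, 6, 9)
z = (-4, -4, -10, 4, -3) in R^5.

Write f = a₁u + … + a₄z and equate components.
Row-reducing the augmented matrix gives the unique coefficients (a₁, …, a₄) = (1, -3, -1, -2).

f = u - 3v - w - 2z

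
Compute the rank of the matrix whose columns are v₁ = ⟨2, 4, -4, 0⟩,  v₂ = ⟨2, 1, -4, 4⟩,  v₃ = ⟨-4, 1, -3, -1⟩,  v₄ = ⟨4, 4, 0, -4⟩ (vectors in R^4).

rank 4

Put the 4×4 matrix [v₁|v₂|v₃|v₄] into echelon form.
Reduction leaves 4 leading entries, giving rank 4.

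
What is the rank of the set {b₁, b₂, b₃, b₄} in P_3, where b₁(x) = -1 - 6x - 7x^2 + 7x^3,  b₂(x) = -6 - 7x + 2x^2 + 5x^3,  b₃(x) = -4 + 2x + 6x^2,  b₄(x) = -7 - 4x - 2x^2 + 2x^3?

rank 4

Use coordinates relative to {1, x, …, x^3}.
Row-reduce the 4×4 matrix with these as rows.
Exactly 4 pivots survive; hence the rank is 4.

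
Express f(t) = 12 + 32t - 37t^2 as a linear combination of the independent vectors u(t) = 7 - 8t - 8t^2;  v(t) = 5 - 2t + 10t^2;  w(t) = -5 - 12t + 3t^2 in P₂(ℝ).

Work in coordinates with respect to the standard basis {1, t, t^2}.
Since u, v, w are independent, the coefficients expressing f are uniquely determined by a linear system.
The system has the unique solution (c₁, c₂, c₃) = (1, -2, -3).

f = u - 2v - 3w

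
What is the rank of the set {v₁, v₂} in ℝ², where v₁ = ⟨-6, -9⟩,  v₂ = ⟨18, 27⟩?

1

Apply Gaussian elimination to the matrix whose rows are v₁, v₂.
Reduction leaves 1 leading entry, giving rank 1.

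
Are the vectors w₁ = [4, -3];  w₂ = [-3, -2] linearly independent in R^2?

linearly independent

The matrix [w₁|w₂] has determinant -17.
A nonzero determinant means the columns are linearly independent.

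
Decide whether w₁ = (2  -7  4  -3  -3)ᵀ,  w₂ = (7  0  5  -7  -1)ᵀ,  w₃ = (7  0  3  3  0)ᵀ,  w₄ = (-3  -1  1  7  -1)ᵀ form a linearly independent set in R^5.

linearly independent

Row-reduce the matrix whose columns are w₁, w₂, w₃, w₄.
The reduction yields 4 nonzero rows, so the rank is 4.
Since rank = 4 (the number of vectors), the set is linearly independent.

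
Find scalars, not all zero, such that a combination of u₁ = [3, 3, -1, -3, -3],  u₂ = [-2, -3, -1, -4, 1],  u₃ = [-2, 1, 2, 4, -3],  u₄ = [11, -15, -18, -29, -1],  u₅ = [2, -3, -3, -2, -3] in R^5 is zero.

Set up α₁u₁ + … + α₅u₅ = 0 and solve the homogeneous system.
The free variable yields coefficients (1, 2, -3, -1, 3) (any nonzero multiple also works).

u₁ + 2u₂ - 3u₃ - u₄ + 3u₅ = 0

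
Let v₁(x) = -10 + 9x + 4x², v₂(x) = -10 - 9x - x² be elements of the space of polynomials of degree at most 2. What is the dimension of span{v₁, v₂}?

2

Represent each element by its coordinate vector in ℝ³.
Apply Gaussian elimination to the matrix whose rows are v₁, v₂.
There are 2 pivot columns, so rank = 2.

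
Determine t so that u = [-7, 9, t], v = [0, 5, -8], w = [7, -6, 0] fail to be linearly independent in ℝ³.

t = -24/5

Place the vectors as rows of a 3×3 matrix; dependence ⇔ determinant zero.
Expanding, det = -35*t - 168.
Setting this to zero gives t = -24/5.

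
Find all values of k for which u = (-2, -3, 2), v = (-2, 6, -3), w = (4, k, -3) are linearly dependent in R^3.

k = 21/5

Place the vectors as rows of a 3×3 matrix; dependence ⇔ determinant zero.
Expanding, det = 42 - 10*k.
Solving 42 - 10*k = 0 yields k = 21/5.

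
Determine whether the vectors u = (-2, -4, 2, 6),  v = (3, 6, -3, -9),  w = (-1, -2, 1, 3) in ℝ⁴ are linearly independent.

One vector is a scalar multiple of another, so the set is dependent.

linearly dependent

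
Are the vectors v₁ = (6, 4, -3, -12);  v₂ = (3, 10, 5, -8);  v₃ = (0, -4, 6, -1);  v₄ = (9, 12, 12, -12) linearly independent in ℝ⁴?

linearly independent

Row-reduce the matrix whose columns are v₁, v₂, v₃, v₄.
The reduction yields 4 nonzero rows, so the rank is 4.
Since rank = 4 (the number of vectors), the set is linearly independent.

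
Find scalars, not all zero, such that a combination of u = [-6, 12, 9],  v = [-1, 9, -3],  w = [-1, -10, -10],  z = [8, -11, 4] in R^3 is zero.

u + v + w + z = 0

Write the vectors as columns of a matrix and find a nonzero vector in its null space.
One solution (up to scaling) is (1, 1, 1, 1).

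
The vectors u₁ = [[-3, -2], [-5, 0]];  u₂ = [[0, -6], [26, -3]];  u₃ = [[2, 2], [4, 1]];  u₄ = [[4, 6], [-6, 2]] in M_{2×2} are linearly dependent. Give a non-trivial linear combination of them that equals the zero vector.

2u₁ + u₂ - u₃ + 2u₄ = 0

Pass to coordinate vectors relative to the basis {E₁₁, E₁₂, E₂₁, E₂₂}.
Set up α₁u₁ + … + α₄u₄ = 0 and solve the homogeneous system.
The free variable yields coefficients (2, 1, -1, 2) (any nonzero multiple also works).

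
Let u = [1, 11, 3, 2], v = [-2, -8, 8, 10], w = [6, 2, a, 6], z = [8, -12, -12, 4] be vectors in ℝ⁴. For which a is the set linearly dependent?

a = -42/11

Place the vectors as rows of a 4×4 matrix; dependence ⇔ determinant zero.
Expanding, det = 1232*a + 4704.
This vanishes exactly when a = -42/11.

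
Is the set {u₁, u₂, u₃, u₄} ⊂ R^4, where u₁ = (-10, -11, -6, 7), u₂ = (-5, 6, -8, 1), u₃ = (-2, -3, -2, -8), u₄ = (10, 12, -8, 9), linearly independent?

Place the vectors as rows of a 4×4 matrix and reduce to echelon form.
The reduction yields 4 nonzero rows, so the rank is 4.
Since rank = 4 (the number of vectors), the set is linearly independent.

linearly independent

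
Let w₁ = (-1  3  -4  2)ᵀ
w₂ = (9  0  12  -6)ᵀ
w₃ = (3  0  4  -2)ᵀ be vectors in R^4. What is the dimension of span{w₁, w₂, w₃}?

Row-reduce the 3×4 matrix with these as rows.
Exactly 2 pivots survive; hence the rank is 2.

dim = 2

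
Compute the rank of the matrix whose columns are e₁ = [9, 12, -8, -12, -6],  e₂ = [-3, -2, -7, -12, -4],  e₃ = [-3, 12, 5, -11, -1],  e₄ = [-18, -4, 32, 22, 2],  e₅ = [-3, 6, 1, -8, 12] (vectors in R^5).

Put the 5×5 matrix [e₁|e₂|e₃|e₄|e₅] into echelon form.
There are 4 pivot columns, so rank = 4.

rank 4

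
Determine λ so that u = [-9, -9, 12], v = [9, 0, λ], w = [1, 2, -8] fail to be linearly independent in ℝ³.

λ = 48

Place the vectors as rows of a 3×3 matrix; dependence ⇔ determinant zero.
Expanding, det = 9*λ - 432.
Setting this to zero gives λ = 48.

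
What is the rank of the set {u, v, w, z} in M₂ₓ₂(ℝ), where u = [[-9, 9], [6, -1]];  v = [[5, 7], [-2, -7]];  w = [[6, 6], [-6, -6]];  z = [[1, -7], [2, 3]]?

Use coordinates relative to {E₁₁, E₁₂, E₂₁, E₂₂}.
Row-reduce the 4×4 matrix with these as rows.
The echelon form has 3 nonzero rows, so the rank is 3.

rank 3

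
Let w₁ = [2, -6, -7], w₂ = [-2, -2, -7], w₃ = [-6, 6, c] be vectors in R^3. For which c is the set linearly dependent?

c = 0

The set is linearly dependent precisely when det[w₁; w₂; w₃] = 0.
The determinant works out to -16*c.
Solving -16*c = 0 yields c = 0.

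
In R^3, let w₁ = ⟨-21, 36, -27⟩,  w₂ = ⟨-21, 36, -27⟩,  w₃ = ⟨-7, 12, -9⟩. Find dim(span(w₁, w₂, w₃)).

Row-reduce the 3×3 matrix with these as rows.
There is 1 pivot column, so rank = 1.

1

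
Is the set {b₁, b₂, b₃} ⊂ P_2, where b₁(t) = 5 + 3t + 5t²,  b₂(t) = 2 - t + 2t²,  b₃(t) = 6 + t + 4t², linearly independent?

linearly independent

Take coordinates with respect to the standard basis {1, t, t²}.
Place the vectors as rows of a 3×3 matrix and reduce to echelon form.
The reduction yields 3 nonzero rows, so the rank is 3.
Since rank = 3 (the number of vectors), the set is linearly independent.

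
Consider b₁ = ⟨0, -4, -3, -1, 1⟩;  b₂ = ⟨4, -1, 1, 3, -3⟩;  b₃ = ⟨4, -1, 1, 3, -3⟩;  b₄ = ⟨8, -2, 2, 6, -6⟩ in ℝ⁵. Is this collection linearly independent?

linearly dependent

Two of the vectors are equal, giving an immediate dependence.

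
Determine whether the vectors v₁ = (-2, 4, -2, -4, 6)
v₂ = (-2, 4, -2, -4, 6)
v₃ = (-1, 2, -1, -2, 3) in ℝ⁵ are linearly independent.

linearly dependent

Row-reduce the matrix whose columns are v₁, v₂, v₃.
The reduction yields 1 nonzero row, so the rank is 1.
Since rank 1 < 3, the set is linearly dependent.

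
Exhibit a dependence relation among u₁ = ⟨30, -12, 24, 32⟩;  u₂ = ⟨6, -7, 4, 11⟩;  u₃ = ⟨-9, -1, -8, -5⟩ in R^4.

Solve the homogeneous system with u₁, u₂, u₃ as columns by row-reducing the coefficient matrix.
One solution (up to scaling) is (1, -2, 2).

u₁ - 2u₂ + 2u₃ = 0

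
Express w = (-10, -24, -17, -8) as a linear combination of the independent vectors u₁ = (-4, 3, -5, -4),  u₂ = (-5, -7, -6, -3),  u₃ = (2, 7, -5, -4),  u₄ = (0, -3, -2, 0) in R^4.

w = -2u₁ + 4u₂ + u₃ - u₄

Write w = a₁u₁ + … + a₄u₄ and equate components.
Row-reducing the augmented matrix gives the unique coefficients (a₁, …, a₄) = (-2, 4, 1, -1).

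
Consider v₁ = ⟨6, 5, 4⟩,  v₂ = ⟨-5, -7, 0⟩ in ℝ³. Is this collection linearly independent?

linearly independent

Row-reduce the matrix whose columns are v₁, v₂.
The reduction yields 2 nonzero rows, so the rank is 2.
Since rank = 2 (the number of vectors), the set is linearly independent.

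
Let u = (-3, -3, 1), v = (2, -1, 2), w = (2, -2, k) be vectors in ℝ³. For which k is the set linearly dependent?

k = 26/9

The set is linearly dependent precisely when det[u; v; w] = 0.
The determinant works out to 9*k - 26.
This vanishes exactly when k = 26/9.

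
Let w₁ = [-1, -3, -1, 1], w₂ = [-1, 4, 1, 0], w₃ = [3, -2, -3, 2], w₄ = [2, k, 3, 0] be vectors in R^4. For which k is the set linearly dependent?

k = 22

The vectors are dependent exactly when the determinant of the matrix with rows w₁, w₂, w₃, w₄ vanishes.
Cofactor expansion gives det = 88 - 4*k.
This vanishes exactly when k = 22.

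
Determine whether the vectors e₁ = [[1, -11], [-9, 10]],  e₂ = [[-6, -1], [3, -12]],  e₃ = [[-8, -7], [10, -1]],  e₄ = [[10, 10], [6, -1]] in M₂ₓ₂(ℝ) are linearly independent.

Write each element as a coordinate vector in ℝ⁴ using {E₁₁, E₁₂, E₂₁, E₂₂}.
The matrix [e₁|e₂|e₃|e₄] has determinant 13799.
A nonzero determinant means the columns are linearly independent.

linearly independent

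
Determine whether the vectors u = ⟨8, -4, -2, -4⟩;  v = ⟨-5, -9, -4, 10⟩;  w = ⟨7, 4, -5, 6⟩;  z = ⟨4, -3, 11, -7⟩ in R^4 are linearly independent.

linearly independent

Form the 4×4 matrix with these as columns; its determinant is 13022.
A nonzero determinant means the columns are linearly independent.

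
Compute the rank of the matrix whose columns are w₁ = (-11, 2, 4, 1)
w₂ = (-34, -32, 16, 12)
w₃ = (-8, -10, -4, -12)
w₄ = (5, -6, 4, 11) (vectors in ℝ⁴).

Put the 4×4 matrix [w₁|w₂|w₃|w₄] into echelon form.
Exactly 3 pivots survive; hence the rank is 3.

rank 3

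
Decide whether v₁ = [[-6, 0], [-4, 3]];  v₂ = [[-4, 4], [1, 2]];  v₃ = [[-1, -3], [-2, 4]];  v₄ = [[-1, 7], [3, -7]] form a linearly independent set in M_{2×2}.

Write each element as a coordinate vector in ℝ⁴ using {E₁₁, E₁₂, E₂₁, E₂₂}.
The matrix [v₁|v₂|v₃|v₄] has determinant 24.
A nonzero determinant means the columns are linearly independent.

linearly independent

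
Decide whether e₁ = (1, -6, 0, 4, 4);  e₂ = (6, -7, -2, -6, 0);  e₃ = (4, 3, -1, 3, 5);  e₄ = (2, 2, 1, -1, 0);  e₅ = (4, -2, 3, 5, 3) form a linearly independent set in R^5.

Row-reduce the matrix whose columns are e₁, e₂, e₃, e₄, e₅.
The reduction yields 5 nonzero rows, so the rank is 5.
Since rank = 5 (the number of vectors), the set is linearly independent.

linearly independent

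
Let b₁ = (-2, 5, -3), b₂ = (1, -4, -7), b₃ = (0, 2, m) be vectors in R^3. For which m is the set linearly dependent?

The set is linearly dependent precisely when det[b₁; b₂; b₃] = 0.
The determinant works out to 3*m - 34.
Solving 3*m - 34 = 0 yields m = 34/3.

m = 34/3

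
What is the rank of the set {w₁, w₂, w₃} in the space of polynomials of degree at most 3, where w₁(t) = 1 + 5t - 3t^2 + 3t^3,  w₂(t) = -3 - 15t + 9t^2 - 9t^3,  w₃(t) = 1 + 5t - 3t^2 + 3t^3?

1

Use coordinates relative to {1, t, …, t^3}.
Put the 4×3 matrix [w₁|w₂|w₃] into echelon form.
There is 1 pivot column, so rank = 1.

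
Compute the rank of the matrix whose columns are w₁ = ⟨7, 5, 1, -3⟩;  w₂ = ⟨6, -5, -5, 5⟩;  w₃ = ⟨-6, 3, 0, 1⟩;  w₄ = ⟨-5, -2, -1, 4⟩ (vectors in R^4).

Form the matrix with w₁, w₂, w₃, w₄ as columns and reduce.
Reduction leaves 4 leading entries, giving rank 4.

4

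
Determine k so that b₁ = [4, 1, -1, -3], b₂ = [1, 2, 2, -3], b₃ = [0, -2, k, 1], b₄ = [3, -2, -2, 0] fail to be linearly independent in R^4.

Place the vectors as rows of a 4×4 matrix; dependence ⇔ determinant zero.
Expanding, det = 2 - 9*k.
This vanishes exactly when k = 2/9.

k = 2/9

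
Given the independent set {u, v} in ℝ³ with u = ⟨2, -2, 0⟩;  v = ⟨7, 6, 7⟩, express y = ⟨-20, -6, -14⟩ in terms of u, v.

Set up the augmented matrix [u | v | y] and row-reduce.
The system has the unique solution (a₁, a₂) = (-3, -2).

y = -3u - 2v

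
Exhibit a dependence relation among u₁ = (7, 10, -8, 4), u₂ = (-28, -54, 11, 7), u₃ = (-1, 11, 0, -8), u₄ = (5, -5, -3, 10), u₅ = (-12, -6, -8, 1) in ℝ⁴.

2u₁ + u₂ + 3u₃ + u₄ - u₅ = 0

Write the vectors as columns of a matrix and find a nonzero vector in its null space.
The free variable yields coefficients (2, 1, 3, 1, -1) (any nonzero multiple also works).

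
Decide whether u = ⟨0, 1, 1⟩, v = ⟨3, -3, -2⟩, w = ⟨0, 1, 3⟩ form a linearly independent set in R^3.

Form the 3×3 matrix with these as columns; its determinant is -6.
A nonzero determinant means the columns are linearly independent.

linearly independent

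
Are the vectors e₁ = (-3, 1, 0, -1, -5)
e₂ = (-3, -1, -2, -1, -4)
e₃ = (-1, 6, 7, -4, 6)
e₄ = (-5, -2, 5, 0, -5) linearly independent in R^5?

Row-reduce the matrix whose columns are e₁, e₂, e₃, e₄.
The reduction yields 4 nonzero rows, so the rank is 4.
Since rank = 4 (the number of vectors), the set is linearly independent.

linearly independent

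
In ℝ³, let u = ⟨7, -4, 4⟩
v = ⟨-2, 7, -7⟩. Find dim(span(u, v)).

Form the matrix with u, v as columns and reduce.
The echelon form has 2 nonzero rows, so the rank is 2.

2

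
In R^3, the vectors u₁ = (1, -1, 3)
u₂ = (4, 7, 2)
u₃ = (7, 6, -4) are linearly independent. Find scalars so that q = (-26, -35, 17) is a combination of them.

q = 3u₁ - 2u₂ - 3u₃

Since u₁, u₂, u₃ are independent, the coefficients expressing q are uniquely determined by a linear system.
The system has the unique solution (α₁, α₂, α₃) = (3, -2, -3).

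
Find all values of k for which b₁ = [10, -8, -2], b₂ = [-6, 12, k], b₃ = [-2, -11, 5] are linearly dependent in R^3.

k = -10/7

Dependence holds iff the 3×3 matrix [b₁ b₂ b₃] is singular.
The determinant works out to 126*k + 180.
Setting this to zero gives k = -10/7.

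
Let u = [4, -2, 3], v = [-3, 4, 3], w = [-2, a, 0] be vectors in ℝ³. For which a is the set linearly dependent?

Dependence holds iff the 3×3 matrix [u v w] is singular.
Expanding, det = 36 - 21*a.
Setting this to zero gives a = 12/7.

a = 12/7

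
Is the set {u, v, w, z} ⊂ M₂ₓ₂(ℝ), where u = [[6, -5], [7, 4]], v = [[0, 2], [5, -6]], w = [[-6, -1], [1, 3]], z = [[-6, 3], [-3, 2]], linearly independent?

Write each element as a coordinate vector in ℝ⁴ using {E₁₁, E₁₂, E₂₁, E₂₂}.
Form the 4×4 matrix with these as columns; its determinant is 1188.
A nonzero determinant means the columns are linearly independent.

linearly independent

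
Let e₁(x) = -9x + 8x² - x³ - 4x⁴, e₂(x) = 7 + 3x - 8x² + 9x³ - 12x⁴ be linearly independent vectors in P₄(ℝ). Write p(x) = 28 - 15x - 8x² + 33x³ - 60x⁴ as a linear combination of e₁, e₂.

p = 3e₁ + 4e₂

Identify each element with its coordinate vector in ℝ⁵ via {1, x, …, x⁴}.
Write p = α₁e₁ + α₂e₂ and equate components.
Back-substitution yields (α₁, α₂) = (3, 4).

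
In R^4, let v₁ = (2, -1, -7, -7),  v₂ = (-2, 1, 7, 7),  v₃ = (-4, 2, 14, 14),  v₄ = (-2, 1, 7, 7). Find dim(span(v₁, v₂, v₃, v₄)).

1

Form the matrix with v₁, v₂, v₃, v₄ as columns and reduce.
There is 1 pivot column, so rank = 1.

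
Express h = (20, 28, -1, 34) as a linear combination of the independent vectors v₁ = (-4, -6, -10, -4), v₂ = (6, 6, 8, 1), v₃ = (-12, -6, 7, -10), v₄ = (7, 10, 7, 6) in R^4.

h = -v₁ - 4v₂ - v₃ + 4v₄

Since v₁, v₂, v₃, v₄ are independent, the coefficients expressing h are uniquely determined by a linear system.
Back-substitution yields (α₁, …, α₄) = (-1, -4, -1, 4).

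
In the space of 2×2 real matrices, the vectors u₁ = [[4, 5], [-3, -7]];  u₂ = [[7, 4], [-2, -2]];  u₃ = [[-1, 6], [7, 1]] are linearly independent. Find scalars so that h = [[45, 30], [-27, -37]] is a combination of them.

Work in coordinates with respect to the standard basis {E₁₁, E₁₂, E₂₁, E₂₂}.
Write h = c₁u₁ + … + c₃u₃ and equate components.
Row-reducing the augmented matrix gives the unique coefficients (c₁, c₂, c₃) = (4, 4, -1).

h = 4u₁ + 4u₂ - u₃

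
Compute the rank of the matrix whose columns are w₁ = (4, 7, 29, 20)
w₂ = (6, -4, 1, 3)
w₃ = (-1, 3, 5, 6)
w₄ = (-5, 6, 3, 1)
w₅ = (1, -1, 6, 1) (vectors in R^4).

4

Form the matrix with w₁, w₂, w₃, w₄, w₅ as columns and reduce.
Exactly 4 pivots survive; hence the rank is 4.
(With 5 elements in a 4-dimensional space the rank is at most 4.)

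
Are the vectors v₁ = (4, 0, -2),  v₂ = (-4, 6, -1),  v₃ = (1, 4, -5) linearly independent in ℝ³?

The matrix [v₁|v₂|v₃] has determinant -60.
A nonzero determinant means the columns are linearly independent.

linearly independent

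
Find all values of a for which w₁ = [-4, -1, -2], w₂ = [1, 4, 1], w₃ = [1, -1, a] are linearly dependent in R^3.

Dependence holds iff the 3×3 matrix [w₁ w₂ w₃] is singular.
Cofactor expansion gives det = 5 - 15*a.
This vanishes exactly when a = 1/3.

a = 1/3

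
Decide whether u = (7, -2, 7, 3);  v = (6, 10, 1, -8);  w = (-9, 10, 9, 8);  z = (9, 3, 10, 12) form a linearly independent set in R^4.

linearly independent

Place the vectors as rows of a 4×4 matrix and reduce to echelon form.
The reduction yields 4 nonzero rows, so the rank is 4.
Since rank = 4 (the number of vectors), the set is linearly independent.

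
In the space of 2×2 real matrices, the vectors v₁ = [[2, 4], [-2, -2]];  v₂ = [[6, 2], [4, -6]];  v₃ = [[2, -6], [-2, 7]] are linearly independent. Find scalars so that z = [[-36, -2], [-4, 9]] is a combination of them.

z = -3v₁ - 4v₂ - 3v₃

Take coordinate vectors relative to {E₁₁, E₁₂, E₂₁, E₂₂}.
Since v₁, v₂, v₃ are independent, the coefficients expressing z are uniquely determined by a linear system.
Back-substitution yields (a₁, a₂, a₃) = (-3, -4, -3).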